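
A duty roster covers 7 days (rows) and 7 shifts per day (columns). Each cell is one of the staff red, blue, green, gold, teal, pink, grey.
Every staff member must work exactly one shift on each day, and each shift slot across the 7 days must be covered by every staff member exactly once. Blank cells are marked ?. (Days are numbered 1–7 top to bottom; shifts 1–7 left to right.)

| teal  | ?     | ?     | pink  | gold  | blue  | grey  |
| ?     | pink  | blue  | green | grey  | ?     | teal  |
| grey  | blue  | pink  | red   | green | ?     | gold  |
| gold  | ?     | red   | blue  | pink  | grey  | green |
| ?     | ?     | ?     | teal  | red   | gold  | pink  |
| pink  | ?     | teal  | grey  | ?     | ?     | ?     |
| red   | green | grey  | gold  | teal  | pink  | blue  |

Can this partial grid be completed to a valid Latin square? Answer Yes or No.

No

Day 2, shift 1: day 2 together with shift 1 already contain {red, blue, green, gold, teal, pink, grey} — every symbol — so nothing can go there. The grid has no valid completion.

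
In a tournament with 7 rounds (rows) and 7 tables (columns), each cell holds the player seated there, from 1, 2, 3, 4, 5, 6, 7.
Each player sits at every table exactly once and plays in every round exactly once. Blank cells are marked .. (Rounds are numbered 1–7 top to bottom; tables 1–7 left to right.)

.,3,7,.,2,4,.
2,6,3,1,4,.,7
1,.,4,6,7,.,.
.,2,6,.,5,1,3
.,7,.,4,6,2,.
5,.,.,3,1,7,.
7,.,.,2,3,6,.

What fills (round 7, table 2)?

Round 1, table 1: round 1 has {2, 3, 4, 7} and table 1 has {1, 2, 5, 7}, leaving only 6.
Round 1, table 4: round 1 has {2, 3, 4, 6, 7} and table 4 has {1, 2, 3, 4, 6}, leaving only 5.
Round 1, table 7: round 1 has {2, 3, 4, 5, 6, 7} and table 7 has {3, 7}, leaving only 1.
Round 2, table 6: round 2 has {1, 2, 3, 4, 6, 7} and table 6 has {1, 2, 4, 6, 7}, leaving only 5.
Round 3, table 2: round 3 has {1, 4, 6, 7} and table 2 has {2, 3, 6, 7}, leaving only 5.
Round 3, table 6: round 3 has {1, 4, 5, 6, 7} and table 6 has {1, 2, 4, 5, 6, 7}, leaving only 3.
Round 3, table 7: round 3 has {1, 3, 4, 5, 6, 7} and table 7 has {1, 3, 7}, leaving only 2.
Round 4, table 1: round 4 has {1, 2, 3, 5, 6} and table 1 has {1, 2, 5, 6, 7}, leaving only 4.
Round 4, table 4: round 4 has {1, 2, 3, 4, 5, 6} and table 4 has {1, 2, 3, 4, 5, 6}, leaving only 7.
Round 5, table 1: round 5 has {2, 4, 6, 7} and table 1 has {1, 2, 4, 5, 6, 7}, leaving only 3.
Round 5, table 7: round 5 has {2, 3, 4, 6, 7} and table 7 has {1, 2, 3, 7}, leaving only 5.
Round 5, table 3: round 5 has {2, 3, 4, 5, 6, 7} and table 3 has {3, 4, 6, 7}, leaving only 1.
Round 6, table 2: round 6 has {1, 3, 5, 7} and table 2 has {2, 3, 5, 6, 7}, leaving only 4.
Round 7 already has {2, 3, 6, 7} and table 2 already has {2, 3, 4, 5, 6, 7}, so round 7, table 2 must be 1.

1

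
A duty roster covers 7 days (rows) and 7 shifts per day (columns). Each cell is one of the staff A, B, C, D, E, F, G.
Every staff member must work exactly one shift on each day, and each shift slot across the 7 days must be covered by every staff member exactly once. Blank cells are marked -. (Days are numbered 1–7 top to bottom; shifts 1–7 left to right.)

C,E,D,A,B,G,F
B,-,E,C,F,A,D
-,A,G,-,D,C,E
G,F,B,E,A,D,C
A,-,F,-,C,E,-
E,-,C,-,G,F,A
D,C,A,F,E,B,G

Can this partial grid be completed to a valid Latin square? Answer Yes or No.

No day or shift among the givens repeats a symbol, and propagating forced cells runs into no contradiction.
One valid completion exists (for instance, C E D A B G F / B G E C F A D / F A G B D C E / G F B E A D C / A D F G C E B / E B C D G F A / D C A F E B G).

Yes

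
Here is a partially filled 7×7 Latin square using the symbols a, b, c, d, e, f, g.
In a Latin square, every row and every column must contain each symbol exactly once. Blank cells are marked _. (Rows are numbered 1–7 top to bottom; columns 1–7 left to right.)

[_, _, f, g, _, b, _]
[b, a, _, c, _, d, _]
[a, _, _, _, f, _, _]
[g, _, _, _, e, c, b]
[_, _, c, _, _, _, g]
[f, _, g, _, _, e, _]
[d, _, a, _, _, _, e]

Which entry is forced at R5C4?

f

Row 2, column 3: row 2 has {a, b, c, d} and column 3 has {a, c, f, g}, leaving only e.
Row 2, column 5: row 2 has {a, b, c, d, e} and column 5 has {e, f}, leaving only g.
Row 2, column 7: row 2 has {a, b, c, d, e, g} and column 7 has {b, e, g}, leaving only f.
Row 3, column 6: row 3 has {a, f} and column 6 has {b, c, d, e}, leaving only g.
Row 4, column 3: row 4 has {b, c, e, g} and column 3 has {a, c, e, f, g}, leaving only d.
Row 3, column 3: row 3 has {a, f, g} and column 3 has {a, c, d, e, f, g}, leaving only b.
Row 4, column 2: row 4 has {b, c, d, e, g} and column 2 has {a}, leaving only f.
Row 4, column 4: row 4 has {b, c, d, e, f, g} and column 4 has {c, g}, leaving only a.
Row 5, column 1: row 5 has {c, g} and column 1 has {a, b, d, f, g}, leaving only e.
Row 1, column 1: row 1 has {b, f, g} and column 1 has {a, b, d, e, f, g}, leaving only c.
Row 7, column 6: row 7 has {a, d, e} and column 6 has {b, c, d, e, g}, leaving only f.
Row 5, column 6: row 5 has {c, e, g} and column 6 has {b, c, d, e, f, g}, leaving only a.
Row 7, column 4: row 7 has {a, d, e, f} and column 4 has {a, c, g}, leaving only b.
Row 6, column 4: row 6 has {e, f, g} and column 4 has {a, b, c, g}, leaving only d.
Row 5 already has {a, c, e, g} and column 4 already has {a, b, c, d, g}, so row 5, column 4 must be f.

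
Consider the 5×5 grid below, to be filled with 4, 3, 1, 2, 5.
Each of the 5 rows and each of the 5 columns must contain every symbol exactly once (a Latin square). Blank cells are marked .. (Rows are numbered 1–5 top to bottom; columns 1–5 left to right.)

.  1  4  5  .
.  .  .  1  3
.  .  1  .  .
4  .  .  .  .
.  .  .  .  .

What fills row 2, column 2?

Row 1, column 5: row 1 has {4, 1, 5} and column 5 has {3}, leaving only 2.
Row 1, column 1: row 1 has {4, 1, 2, 5} and column 1 has {4}, leaving only 3.
Row 2, column 2 is narrowed to {4, 2, 5}.
If it were 2, then row 2, column 3 would be left with no valid symbol.
If it were 5, then row 2, column 3 would be left with no valid symbol.
So row 2, column 2 must be 4.

4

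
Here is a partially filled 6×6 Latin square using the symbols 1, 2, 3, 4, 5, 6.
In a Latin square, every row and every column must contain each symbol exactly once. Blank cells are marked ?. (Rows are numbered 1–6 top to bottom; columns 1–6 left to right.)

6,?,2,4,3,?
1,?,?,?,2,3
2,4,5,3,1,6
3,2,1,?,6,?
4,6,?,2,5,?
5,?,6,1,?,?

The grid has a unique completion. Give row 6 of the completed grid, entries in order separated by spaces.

Row 6, column 2: row 6 has {1, 5, 6} and column 2 has {2, 4, 6}, leaving only 3.
Row 6, column 5: row 6 has {1, 3, 5, 6} and column 5 has {1, 2, 3, 5, 6}, leaving only 4.
Row 6, column 6: row 6 has {1, 3, 4, 5, 6} and column 6 has {3, 6}, leaving only 2.
So row 6 reads: 5 3 6 1 4 2.

5 3 6 1 4 2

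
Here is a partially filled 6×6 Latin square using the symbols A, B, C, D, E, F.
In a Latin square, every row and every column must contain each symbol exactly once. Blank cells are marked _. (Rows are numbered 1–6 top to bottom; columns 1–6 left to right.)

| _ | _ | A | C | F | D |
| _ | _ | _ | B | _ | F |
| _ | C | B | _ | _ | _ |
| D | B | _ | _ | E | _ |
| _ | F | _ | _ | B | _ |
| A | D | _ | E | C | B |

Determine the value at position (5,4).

A

Row 1, column 2: row 1 has {A, C, D, F} and column 2 has {B, C, D, F}, leaving only E.
Row 1, column 1: row 1 has {A, C, D, E, F} and column 1 has {A, D}, leaving only B.
Row 2, column 2: row 2 has {B, F} and column 2 has {B, C, D, E, F}, leaving only A.
Row 2, column 5: row 2 has {A, B, F} and column 5 has {B, C, E, F}, leaving only D.
Row 3, column 5: row 3 has {B, C} and column 5 has {B, C, D, E, F}, leaving only A.
Row 3, column 6: row 3 has {A, B, C} and column 6 has {B, D, F}, leaving only E.
Row 3, column 1: row 3 has {A, B, C, E} and column 1 has {A, B, D}, leaving only F.
Row 3, column 4: row 3 has {A, B, C, E, F} and column 4 has {B, C, E}, leaving only D.
Row 5 already has {B, F} and column 4 already has {B, C, D, E}, so row 5, column 4 must be A.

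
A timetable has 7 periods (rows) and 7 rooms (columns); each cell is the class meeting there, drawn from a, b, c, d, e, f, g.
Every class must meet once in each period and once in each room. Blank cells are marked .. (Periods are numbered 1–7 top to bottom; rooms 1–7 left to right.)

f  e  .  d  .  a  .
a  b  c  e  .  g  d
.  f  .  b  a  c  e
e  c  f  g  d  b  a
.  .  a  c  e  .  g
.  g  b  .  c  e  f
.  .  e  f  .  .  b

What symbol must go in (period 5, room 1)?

b

Period 1, room 3: period 1 has {a, d, e, f} and room 3 has {a, b, c, e, f}, leaving only g.
Period 1, room 5: period 1 has {a, d, e, f, g} and room 5 has {a, c, d, e}, leaving only b.
Period 1, room 7: period 1 has {a, b, d, e, f, g} and room 7 has {a, b, d, e, f, g}, leaving only c.
Period 2, room 5: period 2 has {a, b, c, d, e, g} and room 5 has {a, b, c, d, e}, leaving only f.
Period 3, room 3: period 3 has {a, b, c, e, f} and room 3 has {a, b, c, e, f, g}, leaving only d.
Period 3, room 1: period 3 has {a, b, c, d, e, f} and room 1 has {a, e, f}, leaving only g.
Period 5, room 2: period 5 has {a, c, e, g} and room 2 has {b, c, e, f, g}, leaving only d.
Period 5 already has {a, c, d, e, g} and room 1 already has {a, e, f, g}, so period 5, room 1 must be b.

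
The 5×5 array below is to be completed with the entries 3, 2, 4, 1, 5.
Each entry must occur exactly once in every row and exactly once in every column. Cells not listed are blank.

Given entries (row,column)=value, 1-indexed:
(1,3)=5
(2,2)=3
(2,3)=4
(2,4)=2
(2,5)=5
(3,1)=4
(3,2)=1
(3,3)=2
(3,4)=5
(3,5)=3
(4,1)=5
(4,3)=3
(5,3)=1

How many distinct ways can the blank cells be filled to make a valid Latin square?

3

Row 1, column 1: eliminating its row and column leaves {3, 2, 1}.
Row 1, column 2: eliminating its row and column leaves {2, 4}.
Row 1, column 4: eliminating its row and column leaves {3, 4, 1}.
Row 1, column 5: eliminating its row and column leaves {2, 4, 1}.
Row 2, column 1: eliminating its row and column leaves {1}.
Row 4, column 2: eliminating its row and column leaves {2, 4}.
Row 4, column 4: eliminating its row and column leaves {4, 1}.
Row 4, column 5: eliminating its row and column leaves {2, 4, 1}.
Row 5, column 1: eliminating its row and column leaves {3, 2}.
Row 5, column 2: eliminating its row and column leaves {2, 4, 5}.
Row 5, column 4: eliminating its row and column leaves {3, 4}.
Row 5, column 5: eliminating its row and column leaves {2, 4}.
Enumerating the assignments across these blanks that avoid any row or column repeat gives 3 completions.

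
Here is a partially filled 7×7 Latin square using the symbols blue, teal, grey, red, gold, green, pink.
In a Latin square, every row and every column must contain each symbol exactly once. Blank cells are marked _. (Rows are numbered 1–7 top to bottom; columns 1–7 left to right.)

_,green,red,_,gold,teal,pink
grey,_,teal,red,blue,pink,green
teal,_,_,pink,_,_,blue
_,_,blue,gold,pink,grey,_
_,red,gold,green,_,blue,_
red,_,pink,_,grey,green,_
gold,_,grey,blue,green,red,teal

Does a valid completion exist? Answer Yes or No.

Yes

No row or column among the givens repeats a symbol, and propagating forced cells runs into no contradiction.
One valid completion exists (for instance, blue green red grey gold teal pink / grey gold teal red blue pink green / teal grey green pink red gold blue / green teal blue gold pink grey red / pink red gold green teal blue grey / red blue pink teal grey green gold / gold pink grey blue green red teal).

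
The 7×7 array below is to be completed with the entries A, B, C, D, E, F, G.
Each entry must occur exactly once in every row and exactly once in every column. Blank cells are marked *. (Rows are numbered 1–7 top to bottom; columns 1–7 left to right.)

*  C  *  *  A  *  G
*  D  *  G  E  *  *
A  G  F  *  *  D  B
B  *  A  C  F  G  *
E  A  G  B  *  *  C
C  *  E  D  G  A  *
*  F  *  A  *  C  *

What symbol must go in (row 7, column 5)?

B

Row 2, column 1: row 2 has {D, E, G} and column 1 has {A, B, C, E}, leaving only F.
Row 1, column 1: row 1 has {A, C, G} and column 1 has {A, B, C, E, F}, leaving only D.
Row 1, column 3: row 1 has {A, C, D, G} and column 3 has {A, E, F, G}, leaving only B.
Row 2, column 3: row 2 has {D, E, F, G} and column 3 has {A, B, E, F, G}, leaving only C.
Row 2, column 6: row 2 has {C, D, E, F, G} and column 6 has {A, C, D, G}, leaving only B.
Row 2, column 7: row 2 has {B, C, D, E, F, G} and column 7 has {B, C, G}, leaving only A.
Row 3, column 4: row 3 has {A, B, D, F, G} and column 4 has {A, B, C, D, G}, leaving only E.
Row 1, column 4: row 1 has {A, B, C, D, G} and column 4 has {A, B, C, D, E, G}, leaving only F.
Row 1, column 6: row 1 has {A, B, C, D, F, G} and column 6 has {A, B, C, D, G}, leaving only E.
Row 3, column 5: row 3 has {A, B, D, E, F, G} and column 5 has {A, E, F, G}, leaving only C.
Row 4, column 2: row 4 has {A, B, C, F, G} and column 2 has {A, C, D, F, G}, leaving only E.
Row 4, column 7: row 4 has {A, B, C, E, F, G} and column 7 has {A, B, C, G}, leaving only D.
Row 5, column 5: row 5 has {A, B, C, E, G} and column 5 has {A, C, E, F, G}, leaving only D.
Row 7 already has {A, C, F} and column 5 already has {A, C, D, E, F, G}, so row 7, column 5 must be B.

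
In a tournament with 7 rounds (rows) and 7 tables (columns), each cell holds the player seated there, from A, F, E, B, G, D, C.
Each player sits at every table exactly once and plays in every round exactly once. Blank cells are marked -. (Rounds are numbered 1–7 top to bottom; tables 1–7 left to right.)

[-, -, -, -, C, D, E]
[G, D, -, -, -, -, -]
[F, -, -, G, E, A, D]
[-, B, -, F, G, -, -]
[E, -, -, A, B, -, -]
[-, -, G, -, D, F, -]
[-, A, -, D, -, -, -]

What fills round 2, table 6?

Round 1, table 4: round 1 has {E, D, C} and table 4 has {A, F, G, D}, leaving only B.
Round 1, table 1: round 1 has {E, B, D, C} and table 1 has {F, E, G}, leaving only A.
Round 1, table 3: round 1 has {A, E, B, D, C} and table 3 has {G}, leaving only F.
Round 1, table 2: round 1 has {A, F, E, B, D, C} and table 2 has {A, B, D}, leaving only G.
Round 3, table 2: round 3 has {A, F, E, G, D} and table 2 has {A, B, G, D}, leaving only C.
Round 3, table 3: round 3 has {A, F, E, G, D, C} and table 3 has {F, G}, leaving only B.
Round 5, table 2: round 5 has {A, E, B} and table 2 has {A, B, G, D, C}, leaving only F.
Round 6, table 2: round 6 has {F, G, D} and table 2 has {A, F, B, G, D, C}, leaving only E.
Round 6, table 4: round 6 has {F, E, G, D} and table 4 has {A, F, B, G, D}, leaving only C.
Round 2, table 4: round 2 has {G, D} and table 4 has {A, F, B, G, D, C}, leaving only E.
Round 6, table 1: round 6 has {F, E, G, D, C} and table 1 has {A, F, E, G}, leaving only B.
Round 6, table 7: round 6 has {F, E, B, G, D, C} and table 7 has {E, D}, leaving only A.
Round 4, table 7: round 4 has {F, B, G} and table 7 has {A, E, D}, leaving only C.
Round 4, table 1: round 4 has {F, B, G, C} and table 1 has {A, F, E, B, G}, leaving only D.
Round 4, table 6: round 4 has {F, B, G, D, C} and table 6 has {A, F, D}, leaving only E.
Round 4, table 3: round 4 has {F, E, B, G, D, C} and table 3 has {F, B, G}, leaving only A.
Round 2, table 3: round 2 has {E, G, D} and table 3 has {A, F, B, G}, leaving only C.
Round 2 already has {E, G, D, C} and table 6 already has {A, F, E, D}, so round 2, table 6 must be B.

B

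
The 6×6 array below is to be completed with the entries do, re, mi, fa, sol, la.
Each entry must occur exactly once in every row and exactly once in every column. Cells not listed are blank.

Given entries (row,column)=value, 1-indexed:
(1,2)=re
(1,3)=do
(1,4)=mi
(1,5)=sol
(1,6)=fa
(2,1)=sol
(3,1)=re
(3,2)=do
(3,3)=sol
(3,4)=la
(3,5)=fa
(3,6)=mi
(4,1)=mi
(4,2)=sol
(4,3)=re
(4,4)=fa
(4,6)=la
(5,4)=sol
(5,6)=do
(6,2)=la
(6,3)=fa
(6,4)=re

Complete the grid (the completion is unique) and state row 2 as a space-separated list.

Row 2, column 4: row 2 has {sol} and column 4 has {re, mi, fa, sol, la}, leaving only do.
Row 2, column 6: row 2 has {do, sol} and column 6 has {do, mi, fa, la}, leaving only re.
Row 1, column 1: row 1 has {do, re, mi, fa, sol} and column 1 has {re, mi, sol}, leaving only la.
Row 4, column 5: row 4 has {re, mi, fa, sol, la} and column 5 has {fa, sol}, leaving only do.
Row 5, column 1: row 5 has {do, sol} and column 1 has {re, mi, sol, la}, leaving only fa.
Row 5, column 2: row 5 has {do, fa, sol} and column 2 has {do, re, sol, la}, leaving only mi.
Row 2, column 2: row 2 has {do, re, sol} and column 2 has {do, re, mi, sol, la}, leaving only fa.
Row 5, column 3: row 5 has {do, mi, fa, sol} and column 3 has {do, re, fa, sol}, leaving only la.
Row 2, column 3: row 2 has {do, re, fa, sol} and column 3 has {do, re, fa, sol, la}, leaving only mi.
Row 2, column 5: row 2 has {do, re, mi, fa, sol} and column 5 has {do, fa, sol}, leaving only la.
So row 2 reads: sol fa mi do la re.

sol fa mi do la re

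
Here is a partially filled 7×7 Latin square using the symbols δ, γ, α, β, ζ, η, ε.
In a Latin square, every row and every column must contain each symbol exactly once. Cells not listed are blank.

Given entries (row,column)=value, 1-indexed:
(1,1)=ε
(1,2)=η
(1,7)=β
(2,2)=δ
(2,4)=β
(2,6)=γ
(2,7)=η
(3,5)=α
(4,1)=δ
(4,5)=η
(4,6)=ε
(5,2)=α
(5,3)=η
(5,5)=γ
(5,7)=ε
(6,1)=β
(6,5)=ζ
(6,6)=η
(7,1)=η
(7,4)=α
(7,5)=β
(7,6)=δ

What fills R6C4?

ε

Row 1, column 5: row 1 has {β, η, ε} and column 5 has {γ, α, β, ζ, η}, leaving only δ.
Row 2, column 5: row 2 has {δ, γ, β, η} and column 5 has {δ, γ, α, β, ζ, η}, leaving only ε.
Row 5, column 1: row 5 has {γ, α, η, ε} and column 1 has {δ, β, η, ε}, leaving only ζ.
Row 2, column 1: row 2 has {δ, γ, β, η, ε} and column 1 has {δ, β, ζ, η, ε}, leaving only α.
Row 2, column 3: row 2 has {δ, γ, α, β, η, ε} and column 3 has {η}, leaving only ζ.
Row 3, column 1: row 3 has {α} and column 1 has {δ, α, β, ζ, η, ε}, leaving only γ.
Row 5, column 4: row 5 has {γ, α, ζ, η, ε} and column 4 has {α, β}, leaving only δ.
Row 5, column 6: row 5 has {δ, γ, α, ζ, η, ε} and column 6 has {δ, γ, η, ε}, leaving only β.
Row 3, column 6: row 3 has {γ, α} and column 6 has {δ, γ, β, η, ε}, leaving only ζ.
Row 1, column 6: row 1 has {δ, β, η, ε} and column 6 has {δ, γ, β, ζ, η, ε}, leaving only α.
Row 1, column 3: row 1 has {δ, α, β, η, ε} and column 3 has {ζ, η}, leaving only γ.
Row 1, column 4: row 1 has {δ, γ, α, β, η, ε} and column 4 has {δ, α, β}, leaving only ζ.
Row 3, column 7: row 3 has {γ, α, ζ} and column 7 has {β, η, ε}, leaving only δ.
Row 4, column 4: row 4 has {δ, η, ε} and column 4 has {δ, α, β, ζ}, leaving only γ.
Row 6 already has {β, ζ, η} and column 4 already has {δ, γ, α, β, ζ}, so row 6, column 4 must be ε.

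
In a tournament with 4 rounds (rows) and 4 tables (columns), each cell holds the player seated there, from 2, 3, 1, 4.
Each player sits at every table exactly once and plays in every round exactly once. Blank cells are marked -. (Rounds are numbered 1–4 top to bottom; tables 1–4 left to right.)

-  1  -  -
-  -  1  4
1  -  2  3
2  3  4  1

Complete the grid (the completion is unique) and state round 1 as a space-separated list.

4 1 3 2

Round 1, table 3: round 1 has {1} and table 3 has {2, 1, 4}, leaving only 3.
Round 1, table 1: round 1 has {3, 1} and table 1 has {2, 1}, leaving only 4.
Round 1, table 4: round 1 has {3, 1, 4} and table 4 has {3, 1, 4}, leaving only 2.
So round 1 reads: 4 1 3 2.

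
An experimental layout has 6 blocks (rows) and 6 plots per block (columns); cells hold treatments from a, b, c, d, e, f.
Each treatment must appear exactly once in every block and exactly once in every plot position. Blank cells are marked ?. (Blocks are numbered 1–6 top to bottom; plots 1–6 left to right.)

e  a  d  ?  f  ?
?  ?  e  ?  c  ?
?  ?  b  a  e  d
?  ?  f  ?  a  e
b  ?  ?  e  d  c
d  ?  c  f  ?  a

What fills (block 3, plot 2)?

Block 1, plot 6: block 1 has {a, d, e, f} and plot 6 has {a, c, d, e}, leaving only b.
Block 1, plot 4: block 1 has {a, b, d, e, f} and plot 4 has {a, e, f}, leaving only c.
Block 2, plot 6: block 2 has {c, e} and plot 6 has {a, b, c, d, e}, leaving only f.
Block 2, plot 1: block 2 has {c, e, f} and plot 1 has {b, d, e}, leaving only a.
Block 4, plot 1: block 4 has {a, e, f} and plot 1 has {a, b, d, e}, leaving only c.
Block 3, plot 1: block 3 has {a, b, d, e} and plot 1 has {a, b, c, d, e}, leaving only f.
Block 3 already has {a, b, d, e, f} and plot 2 already has {a}, so block 3, plot 2 must be c.

c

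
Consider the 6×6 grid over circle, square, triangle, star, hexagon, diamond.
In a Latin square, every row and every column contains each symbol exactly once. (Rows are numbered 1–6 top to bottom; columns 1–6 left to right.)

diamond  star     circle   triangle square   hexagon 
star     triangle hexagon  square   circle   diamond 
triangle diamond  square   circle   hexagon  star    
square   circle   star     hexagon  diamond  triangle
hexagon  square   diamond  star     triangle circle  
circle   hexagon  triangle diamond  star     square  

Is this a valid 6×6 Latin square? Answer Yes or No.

Each row is a permutation of the 6 symbols, and so is each column.

Yes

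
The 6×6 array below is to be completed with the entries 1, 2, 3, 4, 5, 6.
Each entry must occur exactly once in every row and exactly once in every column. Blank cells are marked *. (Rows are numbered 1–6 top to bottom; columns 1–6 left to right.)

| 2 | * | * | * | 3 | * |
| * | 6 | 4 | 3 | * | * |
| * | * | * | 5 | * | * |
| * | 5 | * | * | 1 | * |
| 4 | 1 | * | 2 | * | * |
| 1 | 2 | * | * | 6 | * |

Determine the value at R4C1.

Row 1, column 2: row 1 has {2, 3} and column 2 has {1, 2, 5, 6}, leaving only 4.
Row 2, column 1: row 2 has {3, 4, 6} and column 1 has {1, 2, 4}, leaving only 5.
Row 2, column 5: row 2 has {3, 4, 5, 6} and column 5 has {1, 3, 6}, leaving only 2.
Row 2, column 6: row 2 has {2, 3, 4, 5, 6} and column 6 has {}, leaving only 1.
Row 3, column 2: row 3 has {5} and column 2 has {1, 2, 4, 5, 6}, leaving only 3.
Row 3, column 1: row 3 has {3, 5} and column 1 has {1, 2, 4, 5}, leaving only 6.
Row 4 already has {1, 5} and column 1 already has {1, 2, 4, 5, 6}, so row 4, column 1 must be 3.

3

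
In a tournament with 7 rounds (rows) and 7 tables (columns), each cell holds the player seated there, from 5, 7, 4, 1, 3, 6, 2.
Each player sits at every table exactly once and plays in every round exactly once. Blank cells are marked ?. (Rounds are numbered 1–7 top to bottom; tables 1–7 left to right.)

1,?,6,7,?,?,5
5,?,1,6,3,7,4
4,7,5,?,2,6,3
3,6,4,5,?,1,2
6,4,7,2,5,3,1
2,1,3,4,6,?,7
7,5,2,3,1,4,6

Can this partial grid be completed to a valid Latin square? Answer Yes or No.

Yes

No round or table among the givens repeats a symbol, and propagating forced cells runs into no contradiction.
One valid completion exists (for instance, 1 3 6 7 4 2 5 / 5 2 1 6 3 7 4 / 4 7 5 1 2 6 3 / 3 6 4 5 7 1 2 / 6 4 7 2 5 3 1 / 2 1 3 4 6 5 7 / 7 5 2 3 1 4 6).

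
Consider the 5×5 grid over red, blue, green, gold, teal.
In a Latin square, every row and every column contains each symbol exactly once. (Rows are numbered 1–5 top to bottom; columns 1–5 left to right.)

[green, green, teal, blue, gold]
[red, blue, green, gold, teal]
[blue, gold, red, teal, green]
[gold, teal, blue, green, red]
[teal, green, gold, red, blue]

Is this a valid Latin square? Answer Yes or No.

Row 1 contains green twice (at columns 1 and 2), so it is not a permutation.

No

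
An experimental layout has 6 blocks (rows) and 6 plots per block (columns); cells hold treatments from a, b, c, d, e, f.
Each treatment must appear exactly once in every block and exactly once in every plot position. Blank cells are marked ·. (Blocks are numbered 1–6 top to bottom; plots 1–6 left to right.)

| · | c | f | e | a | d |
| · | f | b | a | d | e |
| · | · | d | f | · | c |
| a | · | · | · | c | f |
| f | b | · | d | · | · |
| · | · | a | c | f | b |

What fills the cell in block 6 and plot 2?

e

Block 1, plot 1: block 1 has {a, c, d, e, f} and plot 1 has {a, f}, leaving only b.
Block 2, plot 1: block 2 has {a, b, d, e, f} and plot 1 has {a, b, f}, leaving only c.
Block 3, plot 1: block 3 has {c, d, f} and plot 1 has {a, b, c, f}, leaving only e.
Block 3, plot 2: block 3 has {c, d, e, f} and plot 2 has {b, c, f}, leaving only a.
Block 3, plot 5: block 3 has {a, c, d, e, f} and plot 5 has {a, c, d, f}, leaving only b.
Block 4, plot 3: block 4 has {a, c, f} and plot 3 has {a, b, d, f}, leaving only e.
Block 4, plot 2: block 4 has {a, c, e, f} and plot 2 has {a, b, c, f}, leaving only d.
Block 6 already has {a, b, c, f} and plot 2 already has {a, b, c, d, f}, so block 6, plot 2 must be e.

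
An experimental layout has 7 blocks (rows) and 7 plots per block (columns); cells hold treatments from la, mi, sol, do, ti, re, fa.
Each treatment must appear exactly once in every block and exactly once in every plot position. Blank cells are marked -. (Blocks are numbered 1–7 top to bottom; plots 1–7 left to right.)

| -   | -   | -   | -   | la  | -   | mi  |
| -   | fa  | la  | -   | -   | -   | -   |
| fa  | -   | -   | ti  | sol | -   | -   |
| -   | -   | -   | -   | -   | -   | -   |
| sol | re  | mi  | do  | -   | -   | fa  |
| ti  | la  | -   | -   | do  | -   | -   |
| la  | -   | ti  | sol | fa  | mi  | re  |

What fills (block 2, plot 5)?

mi

Block 5, plot 5: block 5 has {mi, sol, do, re, fa} and plot 5 has {la, sol, do, fa}, leaving only ti.
Block 5, plot 6: block 5 has {mi, sol, do, ti, re, fa} and plot 6 has {mi}, leaving only la.
Block 6, plot 7: block 6 has {la, do, ti} and plot 7 has {mi, re, fa}, leaving only sol.
Block 7, plot 2: block 7 has {la, mi, sol, ti, re, fa} and plot 2 has {la, re, fa}, leaving only do.
Block 3, plot 2: block 3 has {sol, ti, fa} and plot 2 has {la, do, re, fa}, leaving only mi.
Block 2, plot 5 is narrowed to {mi, re}.
If it were re, then block 4, plot 5 would be left with no valid symbol.
So block 2, plot 5 must be mi.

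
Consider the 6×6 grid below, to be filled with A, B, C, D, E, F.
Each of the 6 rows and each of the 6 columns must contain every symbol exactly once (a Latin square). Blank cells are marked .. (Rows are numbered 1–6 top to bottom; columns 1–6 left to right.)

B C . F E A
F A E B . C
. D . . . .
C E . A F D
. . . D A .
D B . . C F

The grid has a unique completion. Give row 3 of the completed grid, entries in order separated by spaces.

Row 3, column 5: row 3 has {D} and column 5 has {A, C, E, F}, leaving only B.
Row 3, column 6: row 3 has {B, D} and column 6 has {A, C, D, F}, leaving only E.
Row 3, column 1: row 3 has {B, D, E} and column 1 has {B, C, D, F}, leaving only A.
Row 3, column 4: row 3 has {A, B, D, E} and column 4 has {A, B, D, F}, leaving only C.
Row 3, column 3: row 3 has {A, B, C, D, E} and column 3 has {E}, leaving only F.
So row 3 reads: A D F C B E.

A D F C B E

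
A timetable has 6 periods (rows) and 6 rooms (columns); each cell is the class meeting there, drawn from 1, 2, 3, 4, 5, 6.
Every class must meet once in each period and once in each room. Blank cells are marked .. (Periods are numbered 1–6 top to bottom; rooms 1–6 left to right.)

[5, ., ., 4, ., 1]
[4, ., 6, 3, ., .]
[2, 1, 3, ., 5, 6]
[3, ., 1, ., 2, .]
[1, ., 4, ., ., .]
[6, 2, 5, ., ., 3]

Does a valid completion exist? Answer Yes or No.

Period 3, room 4: period 3 together with room 4 already contain {1, 2, 3, 4, 5, 6} — every symbol — so nothing can go there. The grid has no valid completion.

No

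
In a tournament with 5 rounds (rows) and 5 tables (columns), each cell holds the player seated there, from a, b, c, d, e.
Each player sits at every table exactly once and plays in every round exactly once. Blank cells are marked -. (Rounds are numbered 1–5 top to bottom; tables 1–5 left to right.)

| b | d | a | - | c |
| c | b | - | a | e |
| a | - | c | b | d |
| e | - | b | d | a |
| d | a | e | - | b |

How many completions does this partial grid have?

1

Round 1, table 4: eliminating its round and table leaves {e}.
Round 2, table 3: eliminating its round and table leaves {d}.
Round 3, table 2: eliminating its round and table leaves {e}.
Round 4, table 2: eliminating its round and table leaves {c}.
Round 5, table 4: eliminating its round and table leaves {c}.
Only one assignment across all blanks avoids any round or table repeat, giving 1 completion.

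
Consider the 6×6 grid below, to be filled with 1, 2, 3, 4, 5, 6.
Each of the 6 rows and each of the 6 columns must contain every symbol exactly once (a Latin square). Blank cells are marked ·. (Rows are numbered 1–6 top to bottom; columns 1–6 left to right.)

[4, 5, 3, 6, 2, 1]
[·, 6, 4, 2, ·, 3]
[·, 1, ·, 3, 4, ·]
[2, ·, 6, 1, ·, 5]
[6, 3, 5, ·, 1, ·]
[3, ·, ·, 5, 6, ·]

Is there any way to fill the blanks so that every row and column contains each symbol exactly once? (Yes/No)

No row or column among the givens repeats a symbol, and propagating forced cells runs into no contradiction.
One valid completion exists (for instance, 4 5 3 6 2 1 / 1 6 4 2 5 3 / 5 1 2 3 4 6 / 2 4 6 1 3 5 / 6 3 5 4 1 2 / 3 2 1 5 6 4).

Yes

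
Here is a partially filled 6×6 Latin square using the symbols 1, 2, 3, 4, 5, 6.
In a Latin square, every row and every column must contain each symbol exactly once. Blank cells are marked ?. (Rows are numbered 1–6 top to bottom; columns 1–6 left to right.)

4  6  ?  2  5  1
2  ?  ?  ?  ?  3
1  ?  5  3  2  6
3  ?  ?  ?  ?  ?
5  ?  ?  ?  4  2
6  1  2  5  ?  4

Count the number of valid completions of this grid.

4

Row 1, column 3: eliminating its row and column leaves {3}.
Row 2, column 2: eliminating its row and column leaves {4, 5}.
Row 2, column 3: eliminating its row and column leaves {1, 4, 6}.
Row 2, column 4: eliminating its row and column leaves {1, 4, 6}.
Row 2, column 5: eliminating its row and column leaves {1, 6}.
Row 3, column 2: eliminating its row and column leaves {4}.
Row 4, column 2: eliminating its row and column leaves {2, 4, 5}.
Row 4, column 3: eliminating its row and column leaves {1, 4, 6}.
Row 4, column 4: eliminating its row and column leaves {1, 4, 6}.
Row 4, column 5: eliminating its row and column leaves {1, 6}.
Row 4, column 6: eliminating its row and column leaves {5}.
Row 5, column 2: eliminating its row and column leaves {3}.
Row 5, column 3: eliminating its row and column leaves {1, 3, 6}.
Row 5, column 4: eliminating its row and column leaves {1, 6}.
Row 6, column 5: eliminating its row and column leaves {3}.
Enumerating the assignments across these blanks that avoid any row or column repeat gives 4 completions.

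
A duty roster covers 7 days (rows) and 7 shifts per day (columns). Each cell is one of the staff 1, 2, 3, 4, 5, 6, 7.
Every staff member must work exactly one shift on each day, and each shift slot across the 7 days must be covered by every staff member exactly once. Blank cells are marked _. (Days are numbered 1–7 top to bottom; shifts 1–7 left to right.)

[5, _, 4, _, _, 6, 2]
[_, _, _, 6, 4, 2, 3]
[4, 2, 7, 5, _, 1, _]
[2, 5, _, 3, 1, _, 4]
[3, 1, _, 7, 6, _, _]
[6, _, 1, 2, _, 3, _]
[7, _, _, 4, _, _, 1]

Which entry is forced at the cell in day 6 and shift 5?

5

Day 1, shift 4: day 1 has {2, 4, 5, 6} and shift 4 has {2, 3, 4, 5, 6, 7}, leaving only 1.
Day 2, shift 1: day 2 has {2, 3, 4, 6} and shift 1 has {2, 3, 4, 5, 6, 7}, leaving only 1.
Day 2, shift 2: day 2 has {1, 2, 3, 4, 6} and shift 2 has {1, 2, 5}, leaving only 7.
Day 1, shift 2: day 1 has {1, 2, 4, 5, 6} and shift 2 has {1, 2, 5, 7}, leaving only 3.
Day 1, shift 5: day 1 has {1, 2, 3, 4, 5, 6} and shift 5 has {1, 4, 6}, leaving only 7.
Day 6 already has {1, 2, 3, 6} and shift 5 already has {1, 4, 6, 7}, so day 6, shift 5 must be 5.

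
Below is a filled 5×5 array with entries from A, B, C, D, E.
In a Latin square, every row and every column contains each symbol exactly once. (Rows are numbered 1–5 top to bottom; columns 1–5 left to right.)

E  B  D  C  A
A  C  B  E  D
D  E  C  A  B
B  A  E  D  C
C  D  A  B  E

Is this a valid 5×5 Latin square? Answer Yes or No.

Each row is a permutation of the 5 symbols, and so is each column.

Yes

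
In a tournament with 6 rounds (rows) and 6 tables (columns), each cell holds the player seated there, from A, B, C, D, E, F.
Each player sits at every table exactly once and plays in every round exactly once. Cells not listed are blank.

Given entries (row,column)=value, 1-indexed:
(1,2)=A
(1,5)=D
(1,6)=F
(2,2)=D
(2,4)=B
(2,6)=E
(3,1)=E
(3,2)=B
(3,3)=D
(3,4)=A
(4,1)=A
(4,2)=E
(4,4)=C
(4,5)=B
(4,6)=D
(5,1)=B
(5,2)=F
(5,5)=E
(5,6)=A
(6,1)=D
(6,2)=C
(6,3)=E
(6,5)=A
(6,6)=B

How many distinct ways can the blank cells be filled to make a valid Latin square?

Round 1, table 1: eliminating its round and table leaves {C}.
Round 1, table 3: eliminating its round and table leaves {B, C}.
Round 1, table 4: eliminating its round and table leaves {E}.
Round 2, table 1: eliminating its round and table leaves {C, F}.
Round 2, table 3: eliminating its round and table leaves {A, C, F}.
Round 2, table 5: eliminating its round and table leaves {C, F}.
Round 3, table 5: eliminating its round and table leaves {C, F}.
Round 3, table 6: eliminating its round and table leaves {C}.
Round 4, table 3: eliminating its round and table leaves {F}.
Round 5, table 3: eliminating its round and table leaves {C}.
Round 5, table 4: eliminating its round and table leaves {D}.
Round 6, table 4: eliminating its round and table leaves {F}.
Only one assignment across all blanks avoids any round or table repeat, giving 1 completion.

1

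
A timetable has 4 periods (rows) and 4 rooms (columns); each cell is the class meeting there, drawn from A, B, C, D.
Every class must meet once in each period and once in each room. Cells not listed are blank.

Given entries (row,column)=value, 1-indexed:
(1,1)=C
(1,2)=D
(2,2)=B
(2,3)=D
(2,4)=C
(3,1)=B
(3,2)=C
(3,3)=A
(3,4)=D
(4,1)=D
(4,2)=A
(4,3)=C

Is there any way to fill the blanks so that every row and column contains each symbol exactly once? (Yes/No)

No period or room among the givens repeats a symbol, and propagating forced cells runs into no contradiction.
One valid completion exists (for instance, C D B A / A B D C / B C A D / D A C B).

Yes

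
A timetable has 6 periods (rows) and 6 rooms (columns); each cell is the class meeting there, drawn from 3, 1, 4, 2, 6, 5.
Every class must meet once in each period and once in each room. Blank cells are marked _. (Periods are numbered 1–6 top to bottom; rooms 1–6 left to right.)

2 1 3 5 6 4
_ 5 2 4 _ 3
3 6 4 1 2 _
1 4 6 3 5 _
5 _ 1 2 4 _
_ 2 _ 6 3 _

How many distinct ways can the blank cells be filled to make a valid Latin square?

1

Period 2, room 1: eliminating its period and room leaves {6}.
Period 2, room 5: eliminating its period and room leaves {1}.
Period 3, room 6: eliminating its period and room leaves {5}.
Period 4, room 6: eliminating its period and room leaves {2}.
Period 5, room 2: eliminating its period and room leaves {3}.
Period 5, room 6: eliminating its period and room leaves {6}.
Period 6, room 1: eliminating its period and room leaves {4}.
Period 6, room 3: eliminating its period and room leaves {5}.
Period 6, room 6: eliminating its period and room leaves {1, 5}.
Only one assignment across all blanks avoids any period or room repeat, giving 1 completion.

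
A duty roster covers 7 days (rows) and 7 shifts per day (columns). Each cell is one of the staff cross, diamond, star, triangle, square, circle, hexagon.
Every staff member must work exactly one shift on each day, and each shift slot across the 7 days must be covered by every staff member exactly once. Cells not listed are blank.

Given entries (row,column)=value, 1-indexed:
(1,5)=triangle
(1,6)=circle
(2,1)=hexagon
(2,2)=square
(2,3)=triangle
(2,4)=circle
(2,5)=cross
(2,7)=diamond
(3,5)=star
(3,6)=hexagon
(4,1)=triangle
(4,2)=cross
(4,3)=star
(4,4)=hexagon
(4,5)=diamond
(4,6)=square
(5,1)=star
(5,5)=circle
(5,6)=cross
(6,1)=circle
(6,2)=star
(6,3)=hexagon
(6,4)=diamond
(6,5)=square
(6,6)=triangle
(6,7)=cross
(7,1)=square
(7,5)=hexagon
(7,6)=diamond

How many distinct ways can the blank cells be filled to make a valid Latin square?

7

Day 1, shift 1: eliminating its day and shift leaves {cross, diamond}.
Day 1, shift 2: eliminating its day and shift leaves {diamond, hexagon}.
Day 1, shift 3: eliminating its day and shift leaves {cross, diamond, square}.
Day 1, shift 4: eliminating its day and shift leaves {cross, star, square}.
Day 1, shift 7: eliminating its day and shift leaves {star, square, hexagon}.
Day 2, shift 6: eliminating its day and shift leaves {star}.
Day 3, shift 1: eliminating its day and shift leaves {cross, diamond}.
Day 3, shift 2: eliminating its day and shift leaves {diamond, triangle, circle}.
Day 3, shift 3: eliminating its day and shift leaves {cross, diamond, square, circle}.
Day 3, shift 4: eliminating its day and shift leaves {cross, triangle, square}.
Day 3, shift 7: eliminating its day and shift leaves {triangle, square, circle}.
Day 4, shift 7: eliminating its day and shift leaves {circle}.
Day 5, shift 2: eliminating its day and shift leaves {diamond, triangle, hexagon}.
Day 5, shift 3: eliminating its day and shift leaves {diamond, square}.
Day 5, shift 4: eliminating its day and shift leaves {triangle, square}.
Day 5, shift 7: eliminating its day and shift leaves {triangle, square, hexagon}.
Day 7, shift 2: eliminating its day and shift leaves {triangle, circle}.
Day 7, shift 3: eliminating its day and shift leaves {cross, circle}.
Day 7, shift 4: eliminating its day and shift leaves {cross, star, triangle}.
Day 7, shift 7: eliminating its day and shift leaves {star, triangle, circle}.
Enumerating the assignments across these blanks that avoid any day or shift repeat gives 7 completions.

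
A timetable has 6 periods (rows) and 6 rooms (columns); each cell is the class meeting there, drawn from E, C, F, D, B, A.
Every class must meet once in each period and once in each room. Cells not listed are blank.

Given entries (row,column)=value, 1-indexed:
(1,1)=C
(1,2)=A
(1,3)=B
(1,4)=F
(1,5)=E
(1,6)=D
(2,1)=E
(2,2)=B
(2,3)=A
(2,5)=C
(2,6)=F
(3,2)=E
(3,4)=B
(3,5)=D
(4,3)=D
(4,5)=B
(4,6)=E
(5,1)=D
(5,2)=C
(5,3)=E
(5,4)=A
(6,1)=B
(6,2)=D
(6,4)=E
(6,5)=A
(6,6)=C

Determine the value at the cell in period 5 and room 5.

Period 5 already has {E, C, D, A} and room 5 already has {E, C, D, B, A}, so period 5, room 5 must be F.

F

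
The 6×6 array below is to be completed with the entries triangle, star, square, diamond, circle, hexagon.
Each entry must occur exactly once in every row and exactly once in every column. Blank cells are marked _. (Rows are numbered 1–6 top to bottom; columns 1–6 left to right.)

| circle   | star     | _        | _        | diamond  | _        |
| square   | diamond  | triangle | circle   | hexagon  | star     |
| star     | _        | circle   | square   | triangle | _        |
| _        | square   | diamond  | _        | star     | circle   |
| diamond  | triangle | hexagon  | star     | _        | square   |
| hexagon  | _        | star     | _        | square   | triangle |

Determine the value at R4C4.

Row 1, column 3: row 1 has {star, diamond, circle} and column 3 has {triangle, star, diamond, circle, hexagon}, leaving only square.
Row 1, column 6: row 1 has {star, square, diamond, circle} and column 6 has {triangle, star, square, circle}, leaving only hexagon.
Row 1, column 4: row 1 has {star, square, diamond, circle, hexagon} and column 4 has {star, square, circle}, leaving only triangle.
Row 4 already has {star, square, diamond, circle} and column 4 already has {triangle, star, square, circle}, so row 4, column 4 must be hexagon.

hexagon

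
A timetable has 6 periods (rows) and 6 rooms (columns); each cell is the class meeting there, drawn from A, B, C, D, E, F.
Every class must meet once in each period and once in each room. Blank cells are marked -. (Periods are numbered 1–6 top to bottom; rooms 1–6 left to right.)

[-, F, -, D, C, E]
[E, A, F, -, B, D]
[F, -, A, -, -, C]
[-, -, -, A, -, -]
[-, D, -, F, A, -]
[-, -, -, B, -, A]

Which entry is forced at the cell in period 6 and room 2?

Period 1, room 3: period 1 has {C, D, E, F} and room 3 has {A, F}, leaving only B.
Period 1, room 1: period 1 has {B, C, D, E, F} and room 1 has {E, F}, leaving only A.
Period 2, room 4: period 2 has {A, B, D, E, F} and room 4 has {A, B, D, F}, leaving only C.
Period 3, room 4: period 3 has {A, C, F} and room 4 has {A, B, C, D, F}, leaving only E.
Period 3, room 2: period 3 has {A, C, E, F} and room 2 has {A, D, F}, leaving only B.
Period 3, room 5: period 3 has {A, B, C, E, F} and room 5 has {A, B, C}, leaving only D.
Period 5, room 6: period 5 has {A, D, F} and room 6 has {A, C, D, E}, leaving only B.
Period 4, room 6: period 4 has {A} and room 6 has {A, B, C, D, E}, leaving only F.
Period 4, room 5: period 4 has {A, F} and room 5 has {A, B, C, D}, leaving only E.
Period 4, room 2: period 4 has {A, E, F} and room 2 has {A, B, D, F}, leaving only C.
Period 6 already has {A, B} and room 2 already has {A, B, C, D, F}, so period 6, room 2 must be E.

E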